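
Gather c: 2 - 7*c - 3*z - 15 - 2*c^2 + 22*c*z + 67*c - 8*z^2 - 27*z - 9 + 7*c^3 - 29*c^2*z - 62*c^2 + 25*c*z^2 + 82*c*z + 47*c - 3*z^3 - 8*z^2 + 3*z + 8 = 7*c^3 + c^2*(-29*z - 64) + c*(25*z^2 + 104*z + 107) - 3*z^3 - 16*z^2 - 27*z - 14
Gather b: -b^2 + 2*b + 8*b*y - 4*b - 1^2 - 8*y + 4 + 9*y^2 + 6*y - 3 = -b^2 + b*(8*y - 2) + 9*y^2 - 2*y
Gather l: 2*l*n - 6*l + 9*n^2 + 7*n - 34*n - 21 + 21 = l*(2*n - 6) + 9*n^2 - 27*n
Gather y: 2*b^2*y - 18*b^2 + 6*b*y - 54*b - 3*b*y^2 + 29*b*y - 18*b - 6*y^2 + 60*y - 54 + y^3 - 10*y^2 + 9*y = -18*b^2 - 72*b + y^3 + y^2*(-3*b - 16) + y*(2*b^2 + 35*b + 69) - 54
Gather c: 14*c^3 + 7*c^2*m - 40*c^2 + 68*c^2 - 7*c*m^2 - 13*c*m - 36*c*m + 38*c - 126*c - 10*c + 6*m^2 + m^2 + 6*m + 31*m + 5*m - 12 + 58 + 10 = 14*c^3 + c^2*(7*m + 28) + c*(-7*m^2 - 49*m - 98) + 7*m^2 + 42*m + 56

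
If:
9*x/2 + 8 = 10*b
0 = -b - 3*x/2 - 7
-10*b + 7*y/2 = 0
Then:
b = -1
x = -4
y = -20/7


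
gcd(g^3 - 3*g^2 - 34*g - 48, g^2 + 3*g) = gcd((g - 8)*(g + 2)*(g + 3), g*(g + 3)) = g + 3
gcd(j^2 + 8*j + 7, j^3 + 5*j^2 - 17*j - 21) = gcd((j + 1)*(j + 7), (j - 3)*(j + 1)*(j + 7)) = j^2 + 8*j + 7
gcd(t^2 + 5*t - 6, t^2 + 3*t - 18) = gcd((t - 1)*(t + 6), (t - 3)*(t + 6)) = t + 6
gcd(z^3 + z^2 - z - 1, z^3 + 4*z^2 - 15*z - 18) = z + 1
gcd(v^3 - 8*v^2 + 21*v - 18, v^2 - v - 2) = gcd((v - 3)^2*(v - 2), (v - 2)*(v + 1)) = v - 2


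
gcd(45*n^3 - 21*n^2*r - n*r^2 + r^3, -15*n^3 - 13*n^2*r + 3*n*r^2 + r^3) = -15*n^2 + 2*n*r + r^2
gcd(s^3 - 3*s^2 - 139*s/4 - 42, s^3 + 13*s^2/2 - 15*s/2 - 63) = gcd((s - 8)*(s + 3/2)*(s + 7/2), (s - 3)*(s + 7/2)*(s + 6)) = s + 7/2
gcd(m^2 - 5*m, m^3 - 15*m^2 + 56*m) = m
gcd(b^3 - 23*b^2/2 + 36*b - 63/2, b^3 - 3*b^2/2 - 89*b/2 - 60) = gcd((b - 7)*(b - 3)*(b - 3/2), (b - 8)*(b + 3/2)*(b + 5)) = 1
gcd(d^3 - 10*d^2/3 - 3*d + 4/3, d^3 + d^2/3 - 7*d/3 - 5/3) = d + 1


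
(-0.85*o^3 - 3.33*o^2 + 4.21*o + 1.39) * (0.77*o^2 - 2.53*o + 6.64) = -0.6545*o^5 - 0.413600000000001*o^4 + 6.0226*o^3 - 31.6922*o^2 + 24.4377*o + 9.2296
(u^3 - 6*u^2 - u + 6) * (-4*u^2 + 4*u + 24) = -4*u^5 + 28*u^4 + 4*u^3 - 172*u^2 + 144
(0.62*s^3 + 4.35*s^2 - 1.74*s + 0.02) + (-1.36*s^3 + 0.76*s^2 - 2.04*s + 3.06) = -0.74*s^3 + 5.11*s^2 - 3.78*s + 3.08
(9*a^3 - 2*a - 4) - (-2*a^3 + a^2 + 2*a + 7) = 11*a^3 - a^2 - 4*a - 11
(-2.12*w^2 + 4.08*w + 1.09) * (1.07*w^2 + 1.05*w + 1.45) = -2.2684*w^4 + 2.1396*w^3 + 2.3763*w^2 + 7.0605*w + 1.5805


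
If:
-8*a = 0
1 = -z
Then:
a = 0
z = -1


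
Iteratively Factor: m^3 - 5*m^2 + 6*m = (m - 2)*(m^2 - 3*m) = m*(m - 2)*(m - 3)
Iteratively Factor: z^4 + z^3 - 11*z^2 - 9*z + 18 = (z - 1)*(z^3 + 2*z^2 - 9*z - 18) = (z - 1)*(z + 3)*(z^2 - z - 6) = (z - 3)*(z - 1)*(z + 3)*(z + 2)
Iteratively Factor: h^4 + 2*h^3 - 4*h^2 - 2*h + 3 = (h - 1)*(h^3 + 3*h^2 - h - 3) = (h - 1)*(h + 1)*(h^2 + 2*h - 3) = (h - 1)*(h + 1)*(h + 3)*(h - 1)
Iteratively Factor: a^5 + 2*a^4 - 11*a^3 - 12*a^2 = (a + 1)*(a^4 + a^3 - 12*a^2) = a*(a + 1)*(a^3 + a^2 - 12*a) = a^2*(a + 1)*(a^2 + a - 12) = a^2*(a - 3)*(a + 1)*(a + 4)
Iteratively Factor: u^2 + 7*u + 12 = (u + 3)*(u + 4)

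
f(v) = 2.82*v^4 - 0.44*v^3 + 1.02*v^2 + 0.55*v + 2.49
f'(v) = 11.28*v^3 - 1.32*v^2 + 2.04*v + 0.55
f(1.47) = 17.27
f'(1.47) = 36.53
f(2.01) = 50.17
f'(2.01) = 90.92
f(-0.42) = 2.56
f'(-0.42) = -1.38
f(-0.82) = 4.24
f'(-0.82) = -8.23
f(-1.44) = 17.25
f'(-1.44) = -38.81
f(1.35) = 13.38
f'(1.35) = 28.65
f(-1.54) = 21.53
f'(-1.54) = -46.92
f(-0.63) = 3.10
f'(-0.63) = -4.08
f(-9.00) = 18902.94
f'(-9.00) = -8347.85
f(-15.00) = 144471.24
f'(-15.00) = -38397.05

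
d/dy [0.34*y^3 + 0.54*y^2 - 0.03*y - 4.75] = 1.02*y^2 + 1.08*y - 0.03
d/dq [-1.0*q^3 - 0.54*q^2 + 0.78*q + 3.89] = -3.0*q^2 - 1.08*q + 0.78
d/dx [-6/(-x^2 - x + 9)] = 6*(-2*x - 1)/(x^2 + x - 9)^2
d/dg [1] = 0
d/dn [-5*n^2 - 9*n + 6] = -10*n - 9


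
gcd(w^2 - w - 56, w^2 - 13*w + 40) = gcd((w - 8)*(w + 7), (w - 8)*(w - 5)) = w - 8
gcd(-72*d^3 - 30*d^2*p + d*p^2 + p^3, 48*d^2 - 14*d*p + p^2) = -6*d + p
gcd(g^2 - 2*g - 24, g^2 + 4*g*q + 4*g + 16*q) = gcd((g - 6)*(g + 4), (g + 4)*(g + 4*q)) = g + 4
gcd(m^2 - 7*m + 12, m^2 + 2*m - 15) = m - 3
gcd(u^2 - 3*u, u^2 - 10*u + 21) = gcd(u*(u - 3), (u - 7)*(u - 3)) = u - 3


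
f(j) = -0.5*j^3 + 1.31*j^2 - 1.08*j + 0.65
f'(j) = -1.5*j^2 + 2.62*j - 1.08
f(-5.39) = 122.82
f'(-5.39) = -58.78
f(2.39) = -1.27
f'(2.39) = -3.39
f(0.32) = 0.42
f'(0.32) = -0.40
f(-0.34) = 1.19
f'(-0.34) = -2.14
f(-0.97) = 3.39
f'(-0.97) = -5.03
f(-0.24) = 0.99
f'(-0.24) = -1.80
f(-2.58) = 20.74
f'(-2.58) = -17.82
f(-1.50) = 6.90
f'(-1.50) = -8.38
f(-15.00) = 1999.10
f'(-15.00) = -377.88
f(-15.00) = 1999.10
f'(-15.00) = -377.88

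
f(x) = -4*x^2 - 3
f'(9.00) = -72.00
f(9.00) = -327.00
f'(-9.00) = 72.00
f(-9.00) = -327.00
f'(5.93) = -47.44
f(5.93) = -143.66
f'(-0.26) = 2.08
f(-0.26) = -3.27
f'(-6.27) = 50.16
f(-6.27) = -160.25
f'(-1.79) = 14.32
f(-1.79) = -15.82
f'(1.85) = -14.80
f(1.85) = -16.69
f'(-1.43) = 11.44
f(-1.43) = -11.18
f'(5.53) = -44.24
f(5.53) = -125.32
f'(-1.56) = 12.48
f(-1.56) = -12.73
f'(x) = -8*x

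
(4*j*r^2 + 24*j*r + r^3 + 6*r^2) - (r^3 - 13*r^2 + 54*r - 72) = 4*j*r^2 + 24*j*r + 19*r^2 - 54*r + 72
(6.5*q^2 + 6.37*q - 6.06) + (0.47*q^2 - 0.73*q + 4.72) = 6.97*q^2 + 5.64*q - 1.34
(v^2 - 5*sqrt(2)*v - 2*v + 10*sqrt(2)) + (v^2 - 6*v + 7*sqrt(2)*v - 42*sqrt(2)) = 2*v^2 - 8*v + 2*sqrt(2)*v - 32*sqrt(2)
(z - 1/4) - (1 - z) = 2*z - 5/4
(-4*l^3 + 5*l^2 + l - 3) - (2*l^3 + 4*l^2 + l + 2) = -6*l^3 + l^2 - 5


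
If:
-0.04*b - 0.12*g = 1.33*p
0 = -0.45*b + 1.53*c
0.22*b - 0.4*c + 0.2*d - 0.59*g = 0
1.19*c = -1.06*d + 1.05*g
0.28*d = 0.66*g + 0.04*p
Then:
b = 0.00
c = 0.00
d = 0.00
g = 0.00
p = 0.00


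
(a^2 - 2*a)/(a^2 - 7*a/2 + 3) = 2*a/(2*a - 3)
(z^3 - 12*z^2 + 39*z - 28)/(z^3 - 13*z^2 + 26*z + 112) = (z^2 - 5*z + 4)/(z^2 - 6*z - 16)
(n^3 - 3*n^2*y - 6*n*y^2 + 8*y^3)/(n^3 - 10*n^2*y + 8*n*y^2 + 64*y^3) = (-n + y)/(-n + 8*y)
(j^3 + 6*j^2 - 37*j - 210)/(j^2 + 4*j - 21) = (j^2 - j - 30)/(j - 3)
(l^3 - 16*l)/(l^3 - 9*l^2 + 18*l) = (l^2 - 16)/(l^2 - 9*l + 18)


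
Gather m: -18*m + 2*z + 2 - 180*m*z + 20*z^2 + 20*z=m*(-180*z - 18) + 20*z^2 + 22*z + 2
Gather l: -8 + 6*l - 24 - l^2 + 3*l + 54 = -l^2 + 9*l + 22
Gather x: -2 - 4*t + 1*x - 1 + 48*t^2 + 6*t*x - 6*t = 48*t^2 - 10*t + x*(6*t + 1) - 3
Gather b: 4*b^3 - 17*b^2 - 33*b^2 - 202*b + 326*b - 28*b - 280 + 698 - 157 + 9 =4*b^3 - 50*b^2 + 96*b + 270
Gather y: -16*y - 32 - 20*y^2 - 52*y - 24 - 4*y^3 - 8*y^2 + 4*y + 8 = -4*y^3 - 28*y^2 - 64*y - 48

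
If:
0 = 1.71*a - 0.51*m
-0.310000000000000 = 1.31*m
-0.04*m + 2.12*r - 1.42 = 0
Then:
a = -0.07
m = -0.24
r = 0.67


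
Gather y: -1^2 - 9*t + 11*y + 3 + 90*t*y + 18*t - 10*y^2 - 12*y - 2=9*t - 10*y^2 + y*(90*t - 1)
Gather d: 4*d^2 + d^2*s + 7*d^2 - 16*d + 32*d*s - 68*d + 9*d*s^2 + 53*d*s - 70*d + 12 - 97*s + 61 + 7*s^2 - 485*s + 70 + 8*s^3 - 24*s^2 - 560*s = d^2*(s + 11) + d*(9*s^2 + 85*s - 154) + 8*s^3 - 17*s^2 - 1142*s + 143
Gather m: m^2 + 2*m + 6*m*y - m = m^2 + m*(6*y + 1)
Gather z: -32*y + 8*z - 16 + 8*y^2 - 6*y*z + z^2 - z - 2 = 8*y^2 - 32*y + z^2 + z*(7 - 6*y) - 18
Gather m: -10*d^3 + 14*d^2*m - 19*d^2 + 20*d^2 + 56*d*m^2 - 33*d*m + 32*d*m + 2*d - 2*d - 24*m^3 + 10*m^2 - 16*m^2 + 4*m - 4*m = -10*d^3 + d^2 - 24*m^3 + m^2*(56*d - 6) + m*(14*d^2 - d)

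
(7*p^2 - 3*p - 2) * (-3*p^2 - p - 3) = -21*p^4 + 2*p^3 - 12*p^2 + 11*p + 6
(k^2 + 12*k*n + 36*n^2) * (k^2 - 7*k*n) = k^4 + 5*k^3*n - 48*k^2*n^2 - 252*k*n^3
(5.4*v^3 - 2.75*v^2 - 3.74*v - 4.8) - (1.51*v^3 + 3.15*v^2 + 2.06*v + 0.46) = 3.89*v^3 - 5.9*v^2 - 5.8*v - 5.26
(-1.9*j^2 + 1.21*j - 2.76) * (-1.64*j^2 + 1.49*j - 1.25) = 3.116*j^4 - 4.8154*j^3 + 8.7043*j^2 - 5.6249*j + 3.45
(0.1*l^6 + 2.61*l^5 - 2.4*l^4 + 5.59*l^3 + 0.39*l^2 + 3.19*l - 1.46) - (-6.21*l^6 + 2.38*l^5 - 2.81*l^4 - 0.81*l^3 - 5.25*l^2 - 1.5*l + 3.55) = 6.31*l^6 + 0.23*l^5 + 0.41*l^4 + 6.4*l^3 + 5.64*l^2 + 4.69*l - 5.01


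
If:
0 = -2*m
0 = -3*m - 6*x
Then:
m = 0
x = 0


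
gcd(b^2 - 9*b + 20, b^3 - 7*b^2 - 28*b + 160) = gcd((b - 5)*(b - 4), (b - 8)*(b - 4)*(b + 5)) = b - 4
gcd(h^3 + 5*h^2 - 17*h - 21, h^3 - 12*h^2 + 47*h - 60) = h - 3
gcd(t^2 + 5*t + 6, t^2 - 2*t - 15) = t + 3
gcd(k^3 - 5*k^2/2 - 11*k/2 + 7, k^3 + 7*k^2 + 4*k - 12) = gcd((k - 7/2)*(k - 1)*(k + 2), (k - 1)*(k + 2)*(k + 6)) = k^2 + k - 2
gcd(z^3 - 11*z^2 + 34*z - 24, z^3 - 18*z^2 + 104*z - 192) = z^2 - 10*z + 24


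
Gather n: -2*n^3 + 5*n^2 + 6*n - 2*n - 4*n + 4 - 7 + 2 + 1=-2*n^3 + 5*n^2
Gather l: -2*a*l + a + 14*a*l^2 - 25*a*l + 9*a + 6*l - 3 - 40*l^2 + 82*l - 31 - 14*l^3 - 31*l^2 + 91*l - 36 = 10*a - 14*l^3 + l^2*(14*a - 71) + l*(179 - 27*a) - 70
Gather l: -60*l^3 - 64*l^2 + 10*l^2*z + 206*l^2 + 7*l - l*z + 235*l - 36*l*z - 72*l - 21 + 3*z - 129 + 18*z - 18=-60*l^3 + l^2*(10*z + 142) + l*(170 - 37*z) + 21*z - 168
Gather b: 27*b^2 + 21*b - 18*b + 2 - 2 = 27*b^2 + 3*b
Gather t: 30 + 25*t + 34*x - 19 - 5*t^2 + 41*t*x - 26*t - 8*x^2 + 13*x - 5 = -5*t^2 + t*(41*x - 1) - 8*x^2 + 47*x + 6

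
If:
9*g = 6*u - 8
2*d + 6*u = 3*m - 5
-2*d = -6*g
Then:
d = 2*u - 8/3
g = 2*u/3 - 8/9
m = 10*u/3 - 1/9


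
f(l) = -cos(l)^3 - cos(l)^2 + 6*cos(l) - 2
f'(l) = 3*sin(l)*cos(l)^2 + 2*sin(l)*cos(l) - 6*sin(l)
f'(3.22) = 0.39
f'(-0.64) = 1.47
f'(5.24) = 3.66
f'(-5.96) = -0.45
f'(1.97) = -5.83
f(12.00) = 1.75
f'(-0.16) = 0.18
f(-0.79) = 1.38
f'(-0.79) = 2.21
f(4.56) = -2.93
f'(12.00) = 1.17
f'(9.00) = -2.20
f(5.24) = 0.64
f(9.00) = -7.54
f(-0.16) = 1.99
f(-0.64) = 1.65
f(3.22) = -7.98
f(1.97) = -4.42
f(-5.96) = 1.94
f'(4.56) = 6.16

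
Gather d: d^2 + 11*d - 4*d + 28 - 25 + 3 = d^2 + 7*d + 6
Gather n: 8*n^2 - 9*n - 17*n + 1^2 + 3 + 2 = 8*n^2 - 26*n + 6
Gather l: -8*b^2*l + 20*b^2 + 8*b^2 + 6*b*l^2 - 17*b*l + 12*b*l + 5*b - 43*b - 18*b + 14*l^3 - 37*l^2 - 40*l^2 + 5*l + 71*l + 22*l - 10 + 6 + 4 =28*b^2 - 56*b + 14*l^3 + l^2*(6*b - 77) + l*(-8*b^2 - 5*b + 98)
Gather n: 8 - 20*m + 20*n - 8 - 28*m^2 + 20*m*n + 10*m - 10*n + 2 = -28*m^2 - 10*m + n*(20*m + 10) + 2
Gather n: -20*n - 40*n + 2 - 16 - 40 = -60*n - 54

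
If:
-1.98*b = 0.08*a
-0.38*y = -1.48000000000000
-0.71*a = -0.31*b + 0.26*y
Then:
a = -1.40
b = 0.06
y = 3.89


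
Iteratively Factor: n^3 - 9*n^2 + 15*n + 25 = (n - 5)*(n^2 - 4*n - 5) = (n - 5)^2*(n + 1)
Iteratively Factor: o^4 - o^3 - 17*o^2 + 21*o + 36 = (o - 3)*(o^3 + 2*o^2 - 11*o - 12) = (o - 3)*(o + 4)*(o^2 - 2*o - 3) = (o - 3)*(o + 1)*(o + 4)*(o - 3)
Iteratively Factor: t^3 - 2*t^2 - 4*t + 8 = (t - 2)*(t^2 - 4) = (t - 2)^2*(t + 2)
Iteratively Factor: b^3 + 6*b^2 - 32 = (b - 2)*(b^2 + 8*b + 16) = (b - 2)*(b + 4)*(b + 4)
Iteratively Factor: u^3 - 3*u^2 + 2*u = (u)*(u^2 - 3*u + 2) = u*(u - 1)*(u - 2)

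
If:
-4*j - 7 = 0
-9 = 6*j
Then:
No Solution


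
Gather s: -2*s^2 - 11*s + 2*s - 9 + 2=-2*s^2 - 9*s - 7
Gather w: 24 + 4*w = 4*w + 24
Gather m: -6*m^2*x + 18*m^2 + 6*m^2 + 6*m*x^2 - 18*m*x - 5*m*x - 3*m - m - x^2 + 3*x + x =m^2*(24 - 6*x) + m*(6*x^2 - 23*x - 4) - x^2 + 4*x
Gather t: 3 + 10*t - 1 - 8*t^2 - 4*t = -8*t^2 + 6*t + 2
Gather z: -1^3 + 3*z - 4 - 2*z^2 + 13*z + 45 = -2*z^2 + 16*z + 40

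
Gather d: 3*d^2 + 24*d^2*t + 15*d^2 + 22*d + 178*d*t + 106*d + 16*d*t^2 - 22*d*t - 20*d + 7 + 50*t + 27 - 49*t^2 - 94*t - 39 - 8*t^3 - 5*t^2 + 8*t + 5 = d^2*(24*t + 18) + d*(16*t^2 + 156*t + 108) - 8*t^3 - 54*t^2 - 36*t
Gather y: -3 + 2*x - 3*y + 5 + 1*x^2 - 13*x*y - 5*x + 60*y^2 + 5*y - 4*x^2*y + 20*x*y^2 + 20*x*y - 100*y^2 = x^2 - 3*x + y^2*(20*x - 40) + y*(-4*x^2 + 7*x + 2) + 2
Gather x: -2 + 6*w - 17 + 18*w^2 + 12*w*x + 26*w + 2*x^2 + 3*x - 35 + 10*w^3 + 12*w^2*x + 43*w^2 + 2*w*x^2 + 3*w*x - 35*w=10*w^3 + 61*w^2 - 3*w + x^2*(2*w + 2) + x*(12*w^2 + 15*w + 3) - 54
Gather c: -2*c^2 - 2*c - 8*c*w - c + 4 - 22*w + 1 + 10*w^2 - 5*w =-2*c^2 + c*(-8*w - 3) + 10*w^2 - 27*w + 5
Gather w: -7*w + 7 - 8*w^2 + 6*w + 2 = -8*w^2 - w + 9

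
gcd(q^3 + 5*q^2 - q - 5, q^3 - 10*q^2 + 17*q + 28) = q + 1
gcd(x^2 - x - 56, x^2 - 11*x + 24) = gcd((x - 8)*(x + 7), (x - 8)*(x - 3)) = x - 8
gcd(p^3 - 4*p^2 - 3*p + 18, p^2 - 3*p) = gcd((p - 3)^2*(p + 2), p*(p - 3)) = p - 3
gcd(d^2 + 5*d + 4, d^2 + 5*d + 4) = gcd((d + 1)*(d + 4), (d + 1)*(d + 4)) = d^2 + 5*d + 4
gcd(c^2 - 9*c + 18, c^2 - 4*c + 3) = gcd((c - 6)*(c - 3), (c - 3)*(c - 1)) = c - 3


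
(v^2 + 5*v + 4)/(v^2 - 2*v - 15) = (v^2 + 5*v + 4)/(v^2 - 2*v - 15)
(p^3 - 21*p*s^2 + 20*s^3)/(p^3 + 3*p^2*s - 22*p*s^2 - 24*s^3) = (p^2 + 4*p*s - 5*s^2)/(p^2 + 7*p*s + 6*s^2)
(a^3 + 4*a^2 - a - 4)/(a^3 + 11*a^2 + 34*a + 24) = (a - 1)/(a + 6)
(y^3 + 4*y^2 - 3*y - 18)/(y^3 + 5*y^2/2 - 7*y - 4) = 2*(y^2 + 6*y + 9)/(2*y^2 + 9*y + 4)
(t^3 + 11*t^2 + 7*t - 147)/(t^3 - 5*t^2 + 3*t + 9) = (t^2 + 14*t + 49)/(t^2 - 2*t - 3)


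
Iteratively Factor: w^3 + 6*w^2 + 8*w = (w + 2)*(w^2 + 4*w) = w*(w + 2)*(w + 4)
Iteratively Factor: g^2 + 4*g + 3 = (g + 3)*(g + 1)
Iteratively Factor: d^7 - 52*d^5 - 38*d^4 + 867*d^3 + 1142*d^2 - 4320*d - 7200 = (d - 5)*(d^6 + 5*d^5 - 27*d^4 - 173*d^3 + 2*d^2 + 1152*d + 1440) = (d - 5)*(d - 3)*(d^5 + 8*d^4 - 3*d^3 - 182*d^2 - 544*d - 480) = (d - 5)^2*(d - 3)*(d^4 + 13*d^3 + 62*d^2 + 128*d + 96) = (d - 5)^2*(d - 3)*(d + 4)*(d^3 + 9*d^2 + 26*d + 24) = (d - 5)^2*(d - 3)*(d + 3)*(d + 4)*(d^2 + 6*d + 8) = (d - 5)^2*(d - 3)*(d + 2)*(d + 3)*(d + 4)*(d + 4)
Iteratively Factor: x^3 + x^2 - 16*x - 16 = (x + 1)*(x^2 - 16) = (x + 1)*(x + 4)*(x - 4)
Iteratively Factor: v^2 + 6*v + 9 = (v + 3)*(v + 3)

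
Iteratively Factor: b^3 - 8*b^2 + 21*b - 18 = (b - 2)*(b^2 - 6*b + 9) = (b - 3)*(b - 2)*(b - 3)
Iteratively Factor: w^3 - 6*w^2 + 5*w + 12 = (w - 4)*(w^2 - 2*w - 3) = (w - 4)*(w + 1)*(w - 3)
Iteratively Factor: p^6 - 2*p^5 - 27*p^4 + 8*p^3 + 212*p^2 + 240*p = (p - 5)*(p^5 + 3*p^4 - 12*p^3 - 52*p^2 - 48*p) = (p - 5)*(p + 2)*(p^4 + p^3 - 14*p^2 - 24*p) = (p - 5)*(p + 2)^2*(p^3 - p^2 - 12*p) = p*(p - 5)*(p + 2)^2*(p^2 - p - 12) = p*(p - 5)*(p - 4)*(p + 2)^2*(p + 3)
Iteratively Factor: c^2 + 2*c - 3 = (c - 1)*(c + 3)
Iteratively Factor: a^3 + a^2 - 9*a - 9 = (a - 3)*(a^2 + 4*a + 3) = (a - 3)*(a + 1)*(a + 3)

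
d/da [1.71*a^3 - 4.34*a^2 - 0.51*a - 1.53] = 5.13*a^2 - 8.68*a - 0.51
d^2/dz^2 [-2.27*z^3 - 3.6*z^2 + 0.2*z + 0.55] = -13.62*z - 7.2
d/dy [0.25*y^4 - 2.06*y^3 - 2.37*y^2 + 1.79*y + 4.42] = 1.0*y^3 - 6.18*y^2 - 4.74*y + 1.79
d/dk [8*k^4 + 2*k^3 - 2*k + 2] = 32*k^3 + 6*k^2 - 2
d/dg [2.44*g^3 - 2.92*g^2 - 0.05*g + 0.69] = 7.32*g^2 - 5.84*g - 0.05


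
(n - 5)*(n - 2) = n^2 - 7*n + 10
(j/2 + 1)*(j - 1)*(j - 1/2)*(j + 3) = j^4/2 + 7*j^3/4 - j^2/2 - 13*j/4 + 3/2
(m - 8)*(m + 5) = m^2 - 3*m - 40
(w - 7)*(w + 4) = w^2 - 3*w - 28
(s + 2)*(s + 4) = s^2 + 6*s + 8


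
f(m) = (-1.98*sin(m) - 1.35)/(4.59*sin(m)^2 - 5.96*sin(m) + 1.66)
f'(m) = (-9.18*sin(m)*cos(m) + 5.96*cos(m))*(-1.98*sin(m) - 1.35)/(4.59*sin(m)^2 - 5.96*sin(m) + 1.66)^2 - 1.98*cos(m)/(4.59*sin(m)^2 - 5.96*sin(m) + 1.66)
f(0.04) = -1.00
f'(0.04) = -5.30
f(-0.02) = -0.74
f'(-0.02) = -3.65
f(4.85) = 0.05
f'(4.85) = -0.01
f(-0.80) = 0.01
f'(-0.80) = -0.16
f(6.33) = -1.04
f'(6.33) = -5.54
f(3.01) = -1.68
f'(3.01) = 10.34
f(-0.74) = -0.00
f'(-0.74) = -0.19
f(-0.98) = 0.03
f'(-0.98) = -0.09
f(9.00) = 130.07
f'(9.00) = 15382.01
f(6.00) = -0.22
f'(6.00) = -1.00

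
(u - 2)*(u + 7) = u^2 + 5*u - 14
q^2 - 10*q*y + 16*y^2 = (q - 8*y)*(q - 2*y)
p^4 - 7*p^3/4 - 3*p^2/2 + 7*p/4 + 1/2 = (p - 2)*(p - 1)*(p + 1/4)*(p + 1)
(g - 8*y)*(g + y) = g^2 - 7*g*y - 8*y^2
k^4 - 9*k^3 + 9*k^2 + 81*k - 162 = (k - 6)*(k - 3)^2*(k + 3)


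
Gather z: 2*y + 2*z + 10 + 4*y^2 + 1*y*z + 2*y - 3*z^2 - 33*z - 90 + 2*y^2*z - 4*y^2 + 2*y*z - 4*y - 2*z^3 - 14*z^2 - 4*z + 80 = -2*z^3 - 17*z^2 + z*(2*y^2 + 3*y - 35)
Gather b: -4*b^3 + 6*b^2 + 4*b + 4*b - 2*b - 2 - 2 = -4*b^3 + 6*b^2 + 6*b - 4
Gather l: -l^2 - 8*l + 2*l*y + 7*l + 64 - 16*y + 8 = -l^2 + l*(2*y - 1) - 16*y + 72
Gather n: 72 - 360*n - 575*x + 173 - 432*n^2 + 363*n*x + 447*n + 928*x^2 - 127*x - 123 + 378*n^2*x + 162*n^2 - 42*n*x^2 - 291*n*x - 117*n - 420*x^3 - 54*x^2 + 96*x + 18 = n^2*(378*x - 270) + n*(-42*x^2 + 72*x - 30) - 420*x^3 + 874*x^2 - 606*x + 140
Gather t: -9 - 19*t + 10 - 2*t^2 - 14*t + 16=-2*t^2 - 33*t + 17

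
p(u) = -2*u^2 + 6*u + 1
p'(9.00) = -30.00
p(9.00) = -107.00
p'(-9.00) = 42.00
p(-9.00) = -215.00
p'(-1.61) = 12.44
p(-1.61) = -13.84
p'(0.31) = 4.76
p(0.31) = 2.67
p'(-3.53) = 20.12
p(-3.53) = -45.10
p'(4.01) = -10.04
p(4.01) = -7.10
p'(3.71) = -8.84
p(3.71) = -4.27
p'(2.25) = -3.00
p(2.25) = 4.38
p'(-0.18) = 6.72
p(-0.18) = -0.14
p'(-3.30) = 19.20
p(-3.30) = -40.58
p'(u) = 6 - 4*u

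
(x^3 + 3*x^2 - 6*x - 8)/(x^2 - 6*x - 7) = (x^2 + 2*x - 8)/(x - 7)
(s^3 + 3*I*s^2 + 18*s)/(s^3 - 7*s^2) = (s^2 + 3*I*s + 18)/(s*(s - 7))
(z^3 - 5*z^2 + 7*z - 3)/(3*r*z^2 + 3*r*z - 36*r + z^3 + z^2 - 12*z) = (z^2 - 2*z + 1)/(3*r*z + 12*r + z^2 + 4*z)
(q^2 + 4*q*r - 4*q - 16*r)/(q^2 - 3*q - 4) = (q + 4*r)/(q + 1)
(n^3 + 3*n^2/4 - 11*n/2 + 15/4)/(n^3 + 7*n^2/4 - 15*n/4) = (n - 1)/n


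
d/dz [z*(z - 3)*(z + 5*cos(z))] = -z*(z - 3)*(5*sin(z) - 1) + z*(z + 5*cos(z)) + (z - 3)*(z + 5*cos(z))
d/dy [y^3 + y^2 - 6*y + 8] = 3*y^2 + 2*y - 6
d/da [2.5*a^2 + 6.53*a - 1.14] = 5.0*a + 6.53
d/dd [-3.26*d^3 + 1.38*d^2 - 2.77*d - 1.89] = -9.78*d^2 + 2.76*d - 2.77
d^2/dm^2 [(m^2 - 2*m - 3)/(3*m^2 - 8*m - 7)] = 4*(3*m^3 - 9*m^2 + 45*m - 47)/(27*m^6 - 216*m^5 + 387*m^4 + 496*m^3 - 903*m^2 - 1176*m - 343)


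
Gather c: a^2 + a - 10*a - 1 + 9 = a^2 - 9*a + 8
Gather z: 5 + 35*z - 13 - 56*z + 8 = -21*z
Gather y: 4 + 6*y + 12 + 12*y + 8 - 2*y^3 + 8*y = -2*y^3 + 26*y + 24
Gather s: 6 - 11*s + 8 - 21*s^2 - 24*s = -21*s^2 - 35*s + 14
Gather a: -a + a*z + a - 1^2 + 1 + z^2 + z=a*z + z^2 + z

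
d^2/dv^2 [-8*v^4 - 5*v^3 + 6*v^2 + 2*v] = -96*v^2 - 30*v + 12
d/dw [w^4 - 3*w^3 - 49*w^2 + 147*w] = 4*w^3 - 9*w^2 - 98*w + 147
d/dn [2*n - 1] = 2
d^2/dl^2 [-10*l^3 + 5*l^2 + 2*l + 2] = 10 - 60*l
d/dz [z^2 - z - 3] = 2*z - 1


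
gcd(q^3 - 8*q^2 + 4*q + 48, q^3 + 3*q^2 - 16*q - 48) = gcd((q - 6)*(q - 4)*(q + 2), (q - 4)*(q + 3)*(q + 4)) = q - 4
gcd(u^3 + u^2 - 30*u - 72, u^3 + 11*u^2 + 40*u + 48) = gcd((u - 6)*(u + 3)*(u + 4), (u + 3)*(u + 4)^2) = u^2 + 7*u + 12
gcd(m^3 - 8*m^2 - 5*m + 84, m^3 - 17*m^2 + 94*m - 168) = m^2 - 11*m + 28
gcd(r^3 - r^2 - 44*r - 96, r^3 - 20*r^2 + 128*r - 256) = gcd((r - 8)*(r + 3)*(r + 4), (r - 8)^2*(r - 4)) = r - 8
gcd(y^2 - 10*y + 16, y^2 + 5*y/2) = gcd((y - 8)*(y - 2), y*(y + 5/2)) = 1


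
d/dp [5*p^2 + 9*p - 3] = 10*p + 9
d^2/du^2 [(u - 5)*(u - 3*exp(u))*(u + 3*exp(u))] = -36*u*exp(2*u) + 6*u + 144*exp(2*u) - 10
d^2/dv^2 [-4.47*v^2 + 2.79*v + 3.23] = -8.94000000000000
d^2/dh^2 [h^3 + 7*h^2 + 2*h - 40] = 6*h + 14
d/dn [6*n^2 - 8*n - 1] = 12*n - 8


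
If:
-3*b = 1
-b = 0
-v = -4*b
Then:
No Solution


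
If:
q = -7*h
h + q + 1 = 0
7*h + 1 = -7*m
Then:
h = 1/6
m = -13/42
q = -7/6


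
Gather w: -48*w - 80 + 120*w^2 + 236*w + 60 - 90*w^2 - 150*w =30*w^2 + 38*w - 20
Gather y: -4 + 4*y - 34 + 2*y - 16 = 6*y - 54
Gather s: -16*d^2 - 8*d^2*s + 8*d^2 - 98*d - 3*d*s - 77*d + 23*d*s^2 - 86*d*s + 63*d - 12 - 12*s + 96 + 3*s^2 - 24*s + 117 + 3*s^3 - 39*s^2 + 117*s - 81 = -8*d^2 - 112*d + 3*s^3 + s^2*(23*d - 36) + s*(-8*d^2 - 89*d + 81) + 120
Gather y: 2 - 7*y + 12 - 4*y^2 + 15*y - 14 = -4*y^2 + 8*y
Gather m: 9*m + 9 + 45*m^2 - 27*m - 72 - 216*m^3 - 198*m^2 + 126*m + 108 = -216*m^3 - 153*m^2 + 108*m + 45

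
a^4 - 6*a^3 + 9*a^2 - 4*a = a*(a - 4)*(a - 1)^2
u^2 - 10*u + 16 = (u - 8)*(u - 2)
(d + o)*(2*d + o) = 2*d^2 + 3*d*o + o^2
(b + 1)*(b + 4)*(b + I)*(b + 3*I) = b^4 + 5*b^3 + 4*I*b^3 + b^2 + 20*I*b^2 - 15*b + 16*I*b - 12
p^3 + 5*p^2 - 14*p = p*(p - 2)*(p + 7)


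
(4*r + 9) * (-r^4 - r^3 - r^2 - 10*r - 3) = -4*r^5 - 13*r^4 - 13*r^3 - 49*r^2 - 102*r - 27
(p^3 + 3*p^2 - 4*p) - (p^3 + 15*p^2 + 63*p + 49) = -12*p^2 - 67*p - 49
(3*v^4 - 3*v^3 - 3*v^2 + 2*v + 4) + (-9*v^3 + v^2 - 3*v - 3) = 3*v^4 - 12*v^3 - 2*v^2 - v + 1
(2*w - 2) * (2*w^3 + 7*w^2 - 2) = 4*w^4 + 10*w^3 - 14*w^2 - 4*w + 4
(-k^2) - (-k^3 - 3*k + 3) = k^3 - k^2 + 3*k - 3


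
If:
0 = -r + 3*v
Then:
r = 3*v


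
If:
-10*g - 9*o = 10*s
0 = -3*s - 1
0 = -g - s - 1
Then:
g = -2/3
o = 10/9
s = -1/3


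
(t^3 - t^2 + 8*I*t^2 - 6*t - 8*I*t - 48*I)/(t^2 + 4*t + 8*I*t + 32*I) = (t^2 - t - 6)/(t + 4)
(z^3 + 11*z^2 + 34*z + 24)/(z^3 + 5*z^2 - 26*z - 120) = (z + 1)/(z - 5)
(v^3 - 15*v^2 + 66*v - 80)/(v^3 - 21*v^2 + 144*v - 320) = (v - 2)/(v - 8)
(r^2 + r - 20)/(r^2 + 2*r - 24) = (r + 5)/(r + 6)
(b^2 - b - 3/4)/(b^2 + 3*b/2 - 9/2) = (b + 1/2)/(b + 3)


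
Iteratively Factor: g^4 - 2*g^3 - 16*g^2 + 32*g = (g - 4)*(g^3 + 2*g^2 - 8*g) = (g - 4)*(g - 2)*(g^2 + 4*g) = (g - 4)*(g - 2)*(g + 4)*(g)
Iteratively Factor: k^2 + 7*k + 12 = (k + 4)*(k + 3)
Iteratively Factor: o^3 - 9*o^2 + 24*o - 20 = (o - 5)*(o^2 - 4*o + 4) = (o - 5)*(o - 2)*(o - 2)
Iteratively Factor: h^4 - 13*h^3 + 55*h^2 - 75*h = (h)*(h^3 - 13*h^2 + 55*h - 75) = h*(h - 5)*(h^2 - 8*h + 15) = h*(h - 5)*(h - 3)*(h - 5)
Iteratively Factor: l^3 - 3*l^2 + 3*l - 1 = (l - 1)*(l^2 - 2*l + 1) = (l - 1)^2*(l - 1)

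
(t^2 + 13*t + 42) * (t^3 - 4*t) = t^5 + 13*t^4 + 38*t^3 - 52*t^2 - 168*t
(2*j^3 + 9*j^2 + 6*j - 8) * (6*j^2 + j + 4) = 12*j^5 + 56*j^4 + 53*j^3 - 6*j^2 + 16*j - 32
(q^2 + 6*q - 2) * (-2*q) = -2*q^3 - 12*q^2 + 4*q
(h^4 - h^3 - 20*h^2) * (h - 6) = h^5 - 7*h^4 - 14*h^3 + 120*h^2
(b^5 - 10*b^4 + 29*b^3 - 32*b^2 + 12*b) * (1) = b^5 - 10*b^4 + 29*b^3 - 32*b^2 + 12*b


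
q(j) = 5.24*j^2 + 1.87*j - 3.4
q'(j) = 10.48*j + 1.87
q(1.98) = 20.85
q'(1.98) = 22.62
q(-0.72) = -2.03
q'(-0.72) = -5.68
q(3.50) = 67.34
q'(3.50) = 38.55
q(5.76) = 181.22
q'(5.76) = 62.23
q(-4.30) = 85.45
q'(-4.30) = -43.19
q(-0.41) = -3.29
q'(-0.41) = -2.43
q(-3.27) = 46.52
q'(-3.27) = -32.40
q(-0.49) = -3.06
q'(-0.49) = -3.27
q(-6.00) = 174.02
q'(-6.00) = -61.01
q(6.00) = 196.46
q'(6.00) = 64.75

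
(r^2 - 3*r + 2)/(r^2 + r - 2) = (r - 2)/(r + 2)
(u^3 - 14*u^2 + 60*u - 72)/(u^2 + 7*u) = (u^3 - 14*u^2 + 60*u - 72)/(u*(u + 7))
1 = 1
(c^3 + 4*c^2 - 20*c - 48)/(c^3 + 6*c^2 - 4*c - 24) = (c - 4)/(c - 2)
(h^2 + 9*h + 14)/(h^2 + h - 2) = (h + 7)/(h - 1)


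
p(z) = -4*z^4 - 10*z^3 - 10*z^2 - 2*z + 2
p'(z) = -16*z^3 - 30*z^2 - 20*z - 2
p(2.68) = -474.02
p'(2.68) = -579.05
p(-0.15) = 2.11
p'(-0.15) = 0.38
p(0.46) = -2.19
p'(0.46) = -19.11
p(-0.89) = 0.40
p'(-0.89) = 3.32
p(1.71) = -114.86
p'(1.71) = -203.93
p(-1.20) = -1.01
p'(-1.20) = 6.45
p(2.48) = -368.30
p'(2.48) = -480.16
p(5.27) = -4835.24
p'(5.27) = -3282.40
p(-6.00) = -3370.00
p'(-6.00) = 2494.00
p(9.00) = -34360.00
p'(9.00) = -14276.00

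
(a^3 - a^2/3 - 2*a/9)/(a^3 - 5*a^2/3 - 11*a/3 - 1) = a*(3*a - 2)/(3*(a^2 - 2*a - 3))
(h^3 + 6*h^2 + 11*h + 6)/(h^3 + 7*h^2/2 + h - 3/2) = 2*(h + 2)/(2*h - 1)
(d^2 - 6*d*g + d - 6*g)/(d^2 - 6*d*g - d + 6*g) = (d + 1)/(d - 1)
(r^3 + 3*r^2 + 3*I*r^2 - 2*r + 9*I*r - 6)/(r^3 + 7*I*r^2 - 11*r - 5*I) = (r^2 + r*(3 + 2*I) + 6*I)/(r^2 + 6*I*r - 5)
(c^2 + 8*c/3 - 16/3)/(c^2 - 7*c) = (3*c^2 + 8*c - 16)/(3*c*(c - 7))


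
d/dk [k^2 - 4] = 2*k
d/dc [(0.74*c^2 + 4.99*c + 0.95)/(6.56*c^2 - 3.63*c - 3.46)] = (-35.4206*c^2 - 17.5848*c - 13.8169)/(43.0336*c^4 - 47.6256*c^3 - 32.2183*c^2 + 25.1196*c + 11.9716)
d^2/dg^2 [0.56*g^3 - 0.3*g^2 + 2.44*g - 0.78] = 3.36*g - 0.6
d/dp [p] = 1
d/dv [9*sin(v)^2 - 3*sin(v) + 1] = 3*(6*sin(v) - 1)*cos(v)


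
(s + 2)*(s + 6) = s^2 + 8*s + 12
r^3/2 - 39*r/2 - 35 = (r/2 + 1)*(r - 7)*(r + 5)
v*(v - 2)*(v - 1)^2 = v^4 - 4*v^3 + 5*v^2 - 2*v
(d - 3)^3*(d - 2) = d^4 - 11*d^3 + 45*d^2 - 81*d + 54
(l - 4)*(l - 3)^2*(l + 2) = l^4 - 8*l^3 + 13*l^2 + 30*l - 72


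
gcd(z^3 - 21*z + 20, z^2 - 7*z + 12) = z - 4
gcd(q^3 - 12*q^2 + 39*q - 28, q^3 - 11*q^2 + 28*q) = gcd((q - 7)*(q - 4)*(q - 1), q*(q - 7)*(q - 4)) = q^2 - 11*q + 28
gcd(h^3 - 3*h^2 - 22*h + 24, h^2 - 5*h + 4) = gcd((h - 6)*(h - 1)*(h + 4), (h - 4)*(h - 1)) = h - 1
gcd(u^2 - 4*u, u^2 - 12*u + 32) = u - 4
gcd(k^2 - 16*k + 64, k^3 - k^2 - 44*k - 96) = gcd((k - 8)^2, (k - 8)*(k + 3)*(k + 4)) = k - 8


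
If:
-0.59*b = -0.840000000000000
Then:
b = 1.42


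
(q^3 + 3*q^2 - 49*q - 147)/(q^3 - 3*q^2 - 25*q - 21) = (q + 7)/(q + 1)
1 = 1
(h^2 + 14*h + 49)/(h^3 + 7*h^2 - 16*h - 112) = (h + 7)/(h^2 - 16)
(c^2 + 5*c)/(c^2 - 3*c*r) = (c + 5)/(c - 3*r)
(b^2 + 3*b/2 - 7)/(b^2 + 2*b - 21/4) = 2*(b - 2)/(2*b - 3)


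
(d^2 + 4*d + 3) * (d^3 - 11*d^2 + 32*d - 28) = d^5 - 7*d^4 - 9*d^3 + 67*d^2 - 16*d - 84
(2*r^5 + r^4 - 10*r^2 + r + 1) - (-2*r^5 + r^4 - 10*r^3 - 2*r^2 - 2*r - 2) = 4*r^5 + 10*r^3 - 8*r^2 + 3*r + 3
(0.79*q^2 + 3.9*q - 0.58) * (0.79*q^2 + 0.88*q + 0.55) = 0.6241*q^4 + 3.7762*q^3 + 3.4083*q^2 + 1.6346*q - 0.319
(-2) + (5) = 3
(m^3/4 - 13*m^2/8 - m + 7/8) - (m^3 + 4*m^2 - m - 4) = -3*m^3/4 - 45*m^2/8 + 39/8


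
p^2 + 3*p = p*(p + 3)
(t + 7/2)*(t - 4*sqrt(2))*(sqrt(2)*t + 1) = sqrt(2)*t^3 - 7*t^2 + 7*sqrt(2)*t^2/2 - 49*t/2 - 4*sqrt(2)*t - 14*sqrt(2)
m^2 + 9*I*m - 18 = (m + 3*I)*(m + 6*I)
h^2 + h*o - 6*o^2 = (h - 2*o)*(h + 3*o)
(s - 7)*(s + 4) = s^2 - 3*s - 28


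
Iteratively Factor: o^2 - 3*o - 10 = (o - 5)*(o + 2)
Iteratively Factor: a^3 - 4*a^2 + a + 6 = (a + 1)*(a^2 - 5*a + 6) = (a - 2)*(a + 1)*(a - 3)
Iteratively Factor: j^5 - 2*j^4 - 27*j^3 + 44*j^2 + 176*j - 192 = (j + 3)*(j^4 - 5*j^3 - 12*j^2 + 80*j - 64) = (j - 4)*(j + 3)*(j^3 - j^2 - 16*j + 16) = (j - 4)*(j - 1)*(j + 3)*(j^2 - 16) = (j - 4)*(j - 1)*(j + 3)*(j + 4)*(j - 4)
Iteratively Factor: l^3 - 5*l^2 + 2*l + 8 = (l - 2)*(l^2 - 3*l - 4) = (l - 4)*(l - 2)*(l + 1)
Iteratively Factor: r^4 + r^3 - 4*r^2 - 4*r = (r + 2)*(r^3 - r^2 - 2*r) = (r + 1)*(r + 2)*(r^2 - 2*r) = (r - 2)*(r + 1)*(r + 2)*(r)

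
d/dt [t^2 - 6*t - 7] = 2*t - 6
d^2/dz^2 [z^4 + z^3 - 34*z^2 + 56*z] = 12*z^2 + 6*z - 68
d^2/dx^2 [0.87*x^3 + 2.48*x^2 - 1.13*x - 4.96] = 5.22*x + 4.96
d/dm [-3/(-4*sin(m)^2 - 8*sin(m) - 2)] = -6*(sin(m) + 1)*cos(m)/(4*sin(m) - cos(2*m) + 2)^2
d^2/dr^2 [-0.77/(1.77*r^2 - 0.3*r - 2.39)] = (-4.824666*r^2 + 0.81774*r + 0.77*(3.54*r - 0.3)*(7.08*r - 0.6) + 6.514662)/(-1.77*r^2 + 0.3*r + 2.39)^3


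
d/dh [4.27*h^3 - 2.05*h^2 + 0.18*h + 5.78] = 12.81*h^2 - 4.1*h + 0.18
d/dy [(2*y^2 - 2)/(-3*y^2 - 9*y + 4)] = 2*(-9*y^2 + 2*y - 9)/(9*y^4 + 54*y^3 + 57*y^2 - 72*y + 16)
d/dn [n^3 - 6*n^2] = 3*n*(n - 4)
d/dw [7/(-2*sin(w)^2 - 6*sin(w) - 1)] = 14*(2*sin(w) + 3)*cos(w)/(6*sin(w) - cos(2*w) + 2)^2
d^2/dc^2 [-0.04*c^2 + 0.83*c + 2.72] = -0.0800000000000000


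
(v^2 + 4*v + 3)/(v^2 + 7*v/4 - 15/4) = 4*(v + 1)/(4*v - 5)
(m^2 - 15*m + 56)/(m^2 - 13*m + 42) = (m - 8)/(m - 6)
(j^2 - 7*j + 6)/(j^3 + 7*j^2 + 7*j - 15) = (j - 6)/(j^2 + 8*j + 15)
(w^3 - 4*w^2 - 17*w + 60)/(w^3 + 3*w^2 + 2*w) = (w^3 - 4*w^2 - 17*w + 60)/(w*(w^2 + 3*w + 2))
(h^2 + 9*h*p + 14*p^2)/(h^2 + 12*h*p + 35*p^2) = (h + 2*p)/(h + 5*p)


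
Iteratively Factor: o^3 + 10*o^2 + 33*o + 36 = (o + 4)*(o^2 + 6*o + 9) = (o + 3)*(o + 4)*(o + 3)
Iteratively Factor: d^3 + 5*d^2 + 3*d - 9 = (d + 3)*(d^2 + 2*d - 3) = (d + 3)^2*(d - 1)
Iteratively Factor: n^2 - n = (n - 1)*(n)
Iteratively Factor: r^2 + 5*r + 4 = (r + 4)*(r + 1)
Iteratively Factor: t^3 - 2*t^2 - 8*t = (t)*(t^2 - 2*t - 8) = t*(t - 4)*(t + 2)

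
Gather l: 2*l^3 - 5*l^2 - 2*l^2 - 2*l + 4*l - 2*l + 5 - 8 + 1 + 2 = 2*l^3 - 7*l^2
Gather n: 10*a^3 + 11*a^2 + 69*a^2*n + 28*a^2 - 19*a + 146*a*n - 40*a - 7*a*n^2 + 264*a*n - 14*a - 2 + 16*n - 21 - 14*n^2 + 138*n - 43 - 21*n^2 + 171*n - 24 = 10*a^3 + 39*a^2 - 73*a + n^2*(-7*a - 35) + n*(69*a^2 + 410*a + 325) - 90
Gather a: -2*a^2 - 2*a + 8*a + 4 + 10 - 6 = -2*a^2 + 6*a + 8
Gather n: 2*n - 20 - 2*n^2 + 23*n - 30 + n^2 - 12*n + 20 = -n^2 + 13*n - 30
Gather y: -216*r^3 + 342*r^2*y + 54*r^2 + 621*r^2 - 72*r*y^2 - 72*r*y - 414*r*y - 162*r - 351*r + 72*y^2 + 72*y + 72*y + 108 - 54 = -216*r^3 + 675*r^2 - 513*r + y^2*(72 - 72*r) + y*(342*r^2 - 486*r + 144) + 54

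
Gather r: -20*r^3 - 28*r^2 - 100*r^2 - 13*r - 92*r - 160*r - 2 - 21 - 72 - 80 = -20*r^3 - 128*r^2 - 265*r - 175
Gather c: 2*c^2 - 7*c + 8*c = 2*c^2 + c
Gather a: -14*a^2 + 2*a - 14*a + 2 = -14*a^2 - 12*a + 2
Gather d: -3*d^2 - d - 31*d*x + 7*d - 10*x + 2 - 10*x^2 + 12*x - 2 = -3*d^2 + d*(6 - 31*x) - 10*x^2 + 2*x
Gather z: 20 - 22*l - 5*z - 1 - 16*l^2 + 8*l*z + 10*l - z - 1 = -16*l^2 - 12*l + z*(8*l - 6) + 18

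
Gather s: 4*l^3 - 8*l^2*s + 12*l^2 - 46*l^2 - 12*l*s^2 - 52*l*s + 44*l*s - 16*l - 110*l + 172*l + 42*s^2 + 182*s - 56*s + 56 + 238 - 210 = 4*l^3 - 34*l^2 + 46*l + s^2*(42 - 12*l) + s*(-8*l^2 - 8*l + 126) + 84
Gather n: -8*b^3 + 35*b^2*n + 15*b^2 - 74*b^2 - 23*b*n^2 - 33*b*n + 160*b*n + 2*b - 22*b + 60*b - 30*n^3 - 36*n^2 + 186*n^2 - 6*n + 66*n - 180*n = -8*b^3 - 59*b^2 + 40*b - 30*n^3 + n^2*(150 - 23*b) + n*(35*b^2 + 127*b - 120)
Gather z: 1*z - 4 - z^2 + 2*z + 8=-z^2 + 3*z + 4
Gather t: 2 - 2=0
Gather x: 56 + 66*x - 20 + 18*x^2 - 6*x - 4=18*x^2 + 60*x + 32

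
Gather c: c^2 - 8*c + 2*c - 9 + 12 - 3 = c^2 - 6*c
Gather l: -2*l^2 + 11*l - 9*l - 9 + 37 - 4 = -2*l^2 + 2*l + 24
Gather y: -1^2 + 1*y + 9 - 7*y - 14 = -6*y - 6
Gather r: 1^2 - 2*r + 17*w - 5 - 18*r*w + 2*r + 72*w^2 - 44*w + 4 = -18*r*w + 72*w^2 - 27*w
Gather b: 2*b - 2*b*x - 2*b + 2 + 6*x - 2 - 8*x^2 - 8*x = -2*b*x - 8*x^2 - 2*x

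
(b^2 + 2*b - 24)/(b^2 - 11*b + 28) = (b + 6)/(b - 7)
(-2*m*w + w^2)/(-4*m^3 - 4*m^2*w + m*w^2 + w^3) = w/(2*m^2 + 3*m*w + w^2)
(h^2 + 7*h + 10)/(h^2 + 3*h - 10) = (h + 2)/(h - 2)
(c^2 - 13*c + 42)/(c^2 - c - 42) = (c - 6)/(c + 6)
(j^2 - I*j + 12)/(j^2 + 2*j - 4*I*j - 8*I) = (j + 3*I)/(j + 2)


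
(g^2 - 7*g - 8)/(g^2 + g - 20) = (g^2 - 7*g - 8)/(g^2 + g - 20)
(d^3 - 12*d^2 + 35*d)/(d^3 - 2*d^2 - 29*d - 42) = d*(d - 5)/(d^2 + 5*d + 6)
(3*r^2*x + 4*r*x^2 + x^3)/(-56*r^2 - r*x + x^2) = x*(3*r^2 + 4*r*x + x^2)/(-56*r^2 - r*x + x^2)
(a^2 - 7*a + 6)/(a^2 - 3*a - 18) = (a - 1)/(a + 3)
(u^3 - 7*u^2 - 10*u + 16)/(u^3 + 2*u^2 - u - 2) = (u - 8)/(u + 1)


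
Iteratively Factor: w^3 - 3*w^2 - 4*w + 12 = (w - 2)*(w^2 - w - 6) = (w - 3)*(w - 2)*(w + 2)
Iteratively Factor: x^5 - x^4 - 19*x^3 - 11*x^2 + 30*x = (x + 3)*(x^4 - 4*x^3 - 7*x^2 + 10*x) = (x - 1)*(x + 3)*(x^3 - 3*x^2 - 10*x) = (x - 5)*(x - 1)*(x + 3)*(x^2 + 2*x) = (x - 5)*(x - 1)*(x + 2)*(x + 3)*(x)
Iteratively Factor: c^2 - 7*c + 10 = (c - 5)*(c - 2)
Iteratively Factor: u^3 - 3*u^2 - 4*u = (u)*(u^2 - 3*u - 4) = u*(u - 4)*(u + 1)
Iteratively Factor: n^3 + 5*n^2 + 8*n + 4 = (n + 2)*(n^2 + 3*n + 2) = (n + 2)^2*(n + 1)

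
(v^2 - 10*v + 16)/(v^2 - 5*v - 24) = (v - 2)/(v + 3)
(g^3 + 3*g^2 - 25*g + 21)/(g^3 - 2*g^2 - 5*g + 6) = (g + 7)/(g + 2)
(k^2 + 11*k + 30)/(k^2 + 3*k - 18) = (k + 5)/(k - 3)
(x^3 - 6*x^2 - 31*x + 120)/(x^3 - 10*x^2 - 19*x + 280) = (x - 3)/(x - 7)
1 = 1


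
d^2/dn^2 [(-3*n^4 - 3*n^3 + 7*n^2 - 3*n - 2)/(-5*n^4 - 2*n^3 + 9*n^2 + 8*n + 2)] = 2*(45*n^9 - 120*n^8 + 1365*n^7 + 1882*n^6 - 561*n^5 - 930*n^4 + 973*n^3 + 1176*n^2 + 330*n + 16)/(125*n^12 + 150*n^11 - 615*n^10 - 1132*n^9 + 477*n^8 + 2430*n^7 + 1611*n^6 - 864*n^5 - 1962*n^4 - 1352*n^3 - 492*n^2 - 96*n - 8)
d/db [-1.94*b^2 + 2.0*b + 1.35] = 2.0 - 3.88*b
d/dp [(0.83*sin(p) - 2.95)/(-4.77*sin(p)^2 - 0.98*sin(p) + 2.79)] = (3.9591*sin(p)^2 - 28.143*sin(p) - 0.5753)*cos(p)/(22.7529*sin(p)^4 + 9.3492*sin(p)^3 - 25.6562*sin(p)^2 - 5.4684*sin(p) + 7.7841)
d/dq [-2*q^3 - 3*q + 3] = -6*q^2 - 3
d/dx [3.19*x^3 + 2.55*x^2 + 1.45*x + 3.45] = 9.57*x^2 + 5.1*x + 1.45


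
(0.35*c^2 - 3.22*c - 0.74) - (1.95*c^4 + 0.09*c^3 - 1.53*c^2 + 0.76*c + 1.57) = -1.95*c^4 - 0.09*c^3 + 1.88*c^2 - 3.98*c - 2.31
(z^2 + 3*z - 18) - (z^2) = 3*z - 18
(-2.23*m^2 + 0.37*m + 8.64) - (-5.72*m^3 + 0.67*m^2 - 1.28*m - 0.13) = 5.72*m^3 - 2.9*m^2 + 1.65*m + 8.77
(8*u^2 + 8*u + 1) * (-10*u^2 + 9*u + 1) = -80*u^4 - 8*u^3 + 70*u^2 + 17*u + 1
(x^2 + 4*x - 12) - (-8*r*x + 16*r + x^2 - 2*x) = 8*r*x - 16*r + 6*x - 12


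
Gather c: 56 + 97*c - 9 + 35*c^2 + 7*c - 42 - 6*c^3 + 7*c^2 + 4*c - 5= -6*c^3 + 42*c^2 + 108*c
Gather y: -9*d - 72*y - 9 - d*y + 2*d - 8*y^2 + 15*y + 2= -7*d - 8*y^2 + y*(-d - 57) - 7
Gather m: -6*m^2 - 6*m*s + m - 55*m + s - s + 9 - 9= -6*m^2 + m*(-6*s - 54)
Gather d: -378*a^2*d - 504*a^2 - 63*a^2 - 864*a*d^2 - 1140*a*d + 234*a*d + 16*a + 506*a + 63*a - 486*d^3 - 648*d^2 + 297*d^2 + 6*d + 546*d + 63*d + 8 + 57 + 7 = -567*a^2 + 585*a - 486*d^3 + d^2*(-864*a - 351) + d*(-378*a^2 - 906*a + 615) + 72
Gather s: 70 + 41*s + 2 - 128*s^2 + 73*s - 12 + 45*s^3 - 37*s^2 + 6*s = 45*s^3 - 165*s^2 + 120*s + 60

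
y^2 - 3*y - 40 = (y - 8)*(y + 5)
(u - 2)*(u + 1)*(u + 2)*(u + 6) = u^4 + 7*u^3 + 2*u^2 - 28*u - 24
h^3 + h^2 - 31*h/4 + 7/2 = (h - 2)*(h - 1/2)*(h + 7/2)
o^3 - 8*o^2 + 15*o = o*(o - 5)*(o - 3)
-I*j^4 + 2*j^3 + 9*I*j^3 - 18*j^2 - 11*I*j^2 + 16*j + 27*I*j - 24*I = (j - 8)*(j - I)*(j + 3*I)*(-I*j + I)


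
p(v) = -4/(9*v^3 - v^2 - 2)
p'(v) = -4*(-27*v^2 + 2*v)/(9*v^3 - v^2 - 2)^2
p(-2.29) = 0.03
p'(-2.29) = 0.04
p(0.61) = 12.15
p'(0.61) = 325.65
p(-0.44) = 1.35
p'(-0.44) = 2.79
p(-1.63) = 0.09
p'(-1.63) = 0.16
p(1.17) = -0.36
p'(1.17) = 1.14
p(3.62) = -0.01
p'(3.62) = 0.01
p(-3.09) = 0.01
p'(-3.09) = 0.01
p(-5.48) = 0.00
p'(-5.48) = 0.00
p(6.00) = 0.00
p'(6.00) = 0.00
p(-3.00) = 0.02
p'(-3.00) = 0.02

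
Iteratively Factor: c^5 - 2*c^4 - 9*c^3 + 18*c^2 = (c)*(c^4 - 2*c^3 - 9*c^2 + 18*c) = c*(c - 3)*(c^3 + c^2 - 6*c) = c*(c - 3)*(c - 2)*(c^2 + 3*c) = c*(c - 3)*(c - 2)*(c + 3)*(c)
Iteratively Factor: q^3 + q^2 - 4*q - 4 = (q + 1)*(q^2 - 4) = (q + 1)*(q + 2)*(q - 2)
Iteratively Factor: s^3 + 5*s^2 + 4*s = (s)*(s^2 + 5*s + 4) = s*(s + 4)*(s + 1)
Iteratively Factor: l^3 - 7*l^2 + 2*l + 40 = (l - 5)*(l^2 - 2*l - 8) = (l - 5)*(l + 2)*(l - 4)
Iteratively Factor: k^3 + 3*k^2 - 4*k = (k)*(k^2 + 3*k - 4) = k*(k - 1)*(k + 4)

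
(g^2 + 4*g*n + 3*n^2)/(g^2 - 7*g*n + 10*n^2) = (g^2 + 4*g*n + 3*n^2)/(g^2 - 7*g*n + 10*n^2)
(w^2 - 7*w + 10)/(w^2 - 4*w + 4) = (w - 5)/(w - 2)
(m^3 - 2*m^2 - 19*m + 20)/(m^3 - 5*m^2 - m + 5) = (m + 4)/(m + 1)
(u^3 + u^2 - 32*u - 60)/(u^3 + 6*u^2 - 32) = (u^3 + u^2 - 32*u - 60)/(u^3 + 6*u^2 - 32)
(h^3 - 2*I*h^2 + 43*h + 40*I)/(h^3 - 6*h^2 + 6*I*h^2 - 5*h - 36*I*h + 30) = (h - 8*I)/(h - 6)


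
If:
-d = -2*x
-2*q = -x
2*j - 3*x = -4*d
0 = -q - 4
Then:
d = -16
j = 20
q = -4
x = -8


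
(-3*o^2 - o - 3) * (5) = -15*o^2 - 5*o - 15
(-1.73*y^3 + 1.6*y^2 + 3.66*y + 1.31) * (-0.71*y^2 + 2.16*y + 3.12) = 1.2283*y^5 - 4.8728*y^4 - 4.5402*y^3 + 11.9675*y^2 + 14.2488*y + 4.0872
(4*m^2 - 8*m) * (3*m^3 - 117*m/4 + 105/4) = 12*m^5 - 24*m^4 - 117*m^3 + 339*m^2 - 210*m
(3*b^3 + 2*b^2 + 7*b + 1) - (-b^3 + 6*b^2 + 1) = 4*b^3 - 4*b^2 + 7*b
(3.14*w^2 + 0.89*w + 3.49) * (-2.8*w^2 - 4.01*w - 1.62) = -8.792*w^4 - 15.0834*w^3 - 18.4277*w^2 - 15.4367*w - 5.6538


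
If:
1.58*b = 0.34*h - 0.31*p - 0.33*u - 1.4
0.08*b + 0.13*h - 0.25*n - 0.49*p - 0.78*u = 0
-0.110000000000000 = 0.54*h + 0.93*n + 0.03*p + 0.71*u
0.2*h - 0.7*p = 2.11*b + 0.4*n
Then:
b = 0.621295197215173*u + 0.19352898886596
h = 5.9179632092922*u + 10.6423201417836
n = -4.27256633237009*u - 6.49671447488213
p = 2.25955186954637*u + 6.16971950257485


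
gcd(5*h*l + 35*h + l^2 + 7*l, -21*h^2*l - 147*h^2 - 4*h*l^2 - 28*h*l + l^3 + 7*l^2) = l + 7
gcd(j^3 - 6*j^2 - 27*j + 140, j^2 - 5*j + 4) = j - 4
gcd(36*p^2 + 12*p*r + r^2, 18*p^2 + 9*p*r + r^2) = 6*p + r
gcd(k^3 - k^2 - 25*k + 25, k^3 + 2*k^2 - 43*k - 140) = k + 5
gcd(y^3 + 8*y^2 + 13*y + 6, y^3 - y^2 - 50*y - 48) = y^2 + 7*y + 6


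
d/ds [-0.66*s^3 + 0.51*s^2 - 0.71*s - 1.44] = -1.98*s^2 + 1.02*s - 0.71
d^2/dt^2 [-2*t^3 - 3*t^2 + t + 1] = -12*t - 6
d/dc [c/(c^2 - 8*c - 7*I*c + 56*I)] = (-c^2 + 56*I)/(c^4 + c^3*(-16 - 14*I) + c^2*(15 + 224*I) + c*(784 - 896*I) - 3136)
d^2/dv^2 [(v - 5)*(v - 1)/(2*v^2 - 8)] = 3*(-2*v^3 + 9*v^2 - 24*v + 12)/(v^6 - 12*v^4 + 48*v^2 - 64)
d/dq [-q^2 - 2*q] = -2*q - 2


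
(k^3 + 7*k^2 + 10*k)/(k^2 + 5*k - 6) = k*(k^2 + 7*k + 10)/(k^2 + 5*k - 6)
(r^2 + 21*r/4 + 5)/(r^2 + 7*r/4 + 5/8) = 2*(r + 4)/(2*r + 1)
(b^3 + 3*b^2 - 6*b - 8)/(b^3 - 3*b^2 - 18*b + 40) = (b + 1)/(b - 5)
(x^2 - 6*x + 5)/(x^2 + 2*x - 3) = (x - 5)/(x + 3)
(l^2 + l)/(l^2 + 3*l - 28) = l*(l + 1)/(l^2 + 3*l - 28)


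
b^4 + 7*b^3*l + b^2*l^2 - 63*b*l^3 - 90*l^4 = (b - 3*l)*(b + 2*l)*(b + 3*l)*(b + 5*l)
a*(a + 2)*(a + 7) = a^3 + 9*a^2 + 14*a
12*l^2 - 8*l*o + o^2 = (-6*l + o)*(-2*l + o)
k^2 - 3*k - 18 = (k - 6)*(k + 3)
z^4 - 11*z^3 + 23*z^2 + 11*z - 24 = (z - 8)*(z - 3)*(z - 1)*(z + 1)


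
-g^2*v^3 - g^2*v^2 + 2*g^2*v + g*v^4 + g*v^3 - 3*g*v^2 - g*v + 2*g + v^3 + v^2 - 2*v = (-g + v)*(v - 1)*(v + 2)*(g*v + 1)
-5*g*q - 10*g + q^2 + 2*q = (-5*g + q)*(q + 2)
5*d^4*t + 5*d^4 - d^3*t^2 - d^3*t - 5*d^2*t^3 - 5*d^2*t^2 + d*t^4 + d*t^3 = (-5*d + t)*(-d + t)*(d + t)*(d*t + d)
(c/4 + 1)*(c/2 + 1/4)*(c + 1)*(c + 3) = c^4/8 + 17*c^3/16 + 23*c^2/8 + 43*c/16 + 3/4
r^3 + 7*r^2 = r^2*(r + 7)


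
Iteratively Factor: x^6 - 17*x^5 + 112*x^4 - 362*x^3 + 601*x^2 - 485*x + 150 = (x - 3)*(x^5 - 14*x^4 + 70*x^3 - 152*x^2 + 145*x - 50) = (x - 3)*(x - 1)*(x^4 - 13*x^3 + 57*x^2 - 95*x + 50) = (x - 3)*(x - 1)^2*(x^3 - 12*x^2 + 45*x - 50) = (x - 5)*(x - 3)*(x - 1)^2*(x^2 - 7*x + 10) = (x - 5)*(x - 3)*(x - 2)*(x - 1)^2*(x - 5)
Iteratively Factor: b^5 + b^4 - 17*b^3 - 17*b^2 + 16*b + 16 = (b - 1)*(b^4 + 2*b^3 - 15*b^2 - 32*b - 16) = (b - 1)*(b + 1)*(b^3 + b^2 - 16*b - 16) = (b - 1)*(b + 1)^2*(b^2 - 16) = (b - 1)*(b + 1)^2*(b + 4)*(b - 4)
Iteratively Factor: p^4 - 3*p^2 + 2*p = (p + 2)*(p^3 - 2*p^2 + p) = p*(p + 2)*(p^2 - 2*p + 1) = p*(p - 1)*(p + 2)*(p - 1)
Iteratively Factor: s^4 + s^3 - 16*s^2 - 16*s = (s)*(s^3 + s^2 - 16*s - 16) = s*(s + 1)*(s^2 - 16) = s*(s + 1)*(s + 4)*(s - 4)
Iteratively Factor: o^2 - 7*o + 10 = (o - 5)*(o - 2)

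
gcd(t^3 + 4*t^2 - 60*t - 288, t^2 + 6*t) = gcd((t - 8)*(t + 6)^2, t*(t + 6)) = t + 6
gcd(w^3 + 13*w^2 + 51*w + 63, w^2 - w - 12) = w + 3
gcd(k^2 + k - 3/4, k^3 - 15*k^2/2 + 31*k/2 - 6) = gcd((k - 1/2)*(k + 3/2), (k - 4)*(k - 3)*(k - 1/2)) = k - 1/2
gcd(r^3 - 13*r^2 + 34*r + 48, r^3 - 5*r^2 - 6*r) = r^2 - 5*r - 6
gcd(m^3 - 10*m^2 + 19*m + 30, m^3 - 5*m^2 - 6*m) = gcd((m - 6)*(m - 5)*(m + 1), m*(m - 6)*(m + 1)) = m^2 - 5*m - 6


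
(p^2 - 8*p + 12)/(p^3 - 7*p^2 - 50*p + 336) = (p - 2)/(p^2 - p - 56)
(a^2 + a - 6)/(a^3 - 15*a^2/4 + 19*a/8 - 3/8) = 8*(a^2 + a - 6)/(8*a^3 - 30*a^2 + 19*a - 3)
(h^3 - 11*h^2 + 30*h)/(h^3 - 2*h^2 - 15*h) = (h - 6)/(h + 3)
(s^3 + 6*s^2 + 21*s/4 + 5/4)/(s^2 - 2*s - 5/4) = (2*s^2 + 11*s + 5)/(2*s - 5)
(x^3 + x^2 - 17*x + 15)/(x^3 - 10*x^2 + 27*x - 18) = (x + 5)/(x - 6)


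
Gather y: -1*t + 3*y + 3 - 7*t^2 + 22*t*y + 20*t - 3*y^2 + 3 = -7*t^2 + 19*t - 3*y^2 + y*(22*t + 3) + 6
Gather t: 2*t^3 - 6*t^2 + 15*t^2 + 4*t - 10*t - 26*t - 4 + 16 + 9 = 2*t^3 + 9*t^2 - 32*t + 21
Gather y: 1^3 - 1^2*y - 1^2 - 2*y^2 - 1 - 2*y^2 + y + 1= -4*y^2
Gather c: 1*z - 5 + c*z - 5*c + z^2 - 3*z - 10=c*(z - 5) + z^2 - 2*z - 15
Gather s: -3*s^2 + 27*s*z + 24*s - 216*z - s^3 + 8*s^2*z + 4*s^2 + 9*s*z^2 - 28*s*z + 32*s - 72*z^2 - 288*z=-s^3 + s^2*(8*z + 1) + s*(9*z^2 - z + 56) - 72*z^2 - 504*z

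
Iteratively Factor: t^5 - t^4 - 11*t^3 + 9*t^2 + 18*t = (t + 1)*(t^4 - 2*t^3 - 9*t^2 + 18*t) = t*(t + 1)*(t^3 - 2*t^2 - 9*t + 18) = t*(t - 2)*(t + 1)*(t^2 - 9) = t*(t - 2)*(t + 1)*(t + 3)*(t - 3)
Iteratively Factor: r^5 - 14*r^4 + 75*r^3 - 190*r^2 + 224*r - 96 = (r - 2)*(r^4 - 12*r^3 + 51*r^2 - 88*r + 48) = (r - 4)*(r - 2)*(r^3 - 8*r^2 + 19*r - 12) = (r - 4)^2*(r - 2)*(r^2 - 4*r + 3) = (r - 4)^2*(r - 2)*(r - 1)*(r - 3)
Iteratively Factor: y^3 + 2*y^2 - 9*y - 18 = (y + 3)*(y^2 - y - 6) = (y - 3)*(y + 3)*(y + 2)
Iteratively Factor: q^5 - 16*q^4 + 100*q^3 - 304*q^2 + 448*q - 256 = (q - 4)*(q^4 - 12*q^3 + 52*q^2 - 96*q + 64) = (q - 4)^2*(q^3 - 8*q^2 + 20*q - 16) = (q - 4)^3*(q^2 - 4*q + 4) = (q - 4)^3*(q - 2)*(q - 2)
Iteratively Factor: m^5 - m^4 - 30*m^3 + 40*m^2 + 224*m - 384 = (m - 2)*(m^4 + m^3 - 28*m^2 - 16*m + 192) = (m - 2)*(m + 4)*(m^3 - 3*m^2 - 16*m + 48) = (m - 3)*(m - 2)*(m + 4)*(m^2 - 16) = (m - 4)*(m - 3)*(m - 2)*(m + 4)*(m + 4)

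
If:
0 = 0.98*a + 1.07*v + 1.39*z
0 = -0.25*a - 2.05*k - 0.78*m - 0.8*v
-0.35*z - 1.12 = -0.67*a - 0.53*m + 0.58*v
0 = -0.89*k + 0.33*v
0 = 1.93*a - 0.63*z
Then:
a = 0.15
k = -0.27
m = 1.42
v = -0.74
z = 0.46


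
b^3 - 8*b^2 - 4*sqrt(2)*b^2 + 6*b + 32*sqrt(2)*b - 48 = (b - 8)*(b - 3*sqrt(2))*(b - sqrt(2))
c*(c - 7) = c^2 - 7*c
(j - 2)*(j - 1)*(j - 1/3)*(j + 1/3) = j^4 - 3*j^3 + 17*j^2/9 + j/3 - 2/9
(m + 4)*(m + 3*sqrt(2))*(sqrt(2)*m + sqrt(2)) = sqrt(2)*m^3 + 6*m^2 + 5*sqrt(2)*m^2 + 4*sqrt(2)*m + 30*m + 24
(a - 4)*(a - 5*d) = a^2 - 5*a*d - 4*a + 20*d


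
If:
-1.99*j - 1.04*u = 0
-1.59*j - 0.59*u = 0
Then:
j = 0.00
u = 0.00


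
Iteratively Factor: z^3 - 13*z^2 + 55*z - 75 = (z - 3)*(z^2 - 10*z + 25) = (z - 5)*(z - 3)*(z - 5)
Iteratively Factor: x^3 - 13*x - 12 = (x + 1)*(x^2 - x - 12) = (x + 1)*(x + 3)*(x - 4)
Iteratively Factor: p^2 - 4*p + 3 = (p - 1)*(p - 3)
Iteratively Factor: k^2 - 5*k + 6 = (k - 3)*(k - 2)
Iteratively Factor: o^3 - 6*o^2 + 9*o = (o)*(o^2 - 6*o + 9) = o*(o - 3)*(o - 3)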